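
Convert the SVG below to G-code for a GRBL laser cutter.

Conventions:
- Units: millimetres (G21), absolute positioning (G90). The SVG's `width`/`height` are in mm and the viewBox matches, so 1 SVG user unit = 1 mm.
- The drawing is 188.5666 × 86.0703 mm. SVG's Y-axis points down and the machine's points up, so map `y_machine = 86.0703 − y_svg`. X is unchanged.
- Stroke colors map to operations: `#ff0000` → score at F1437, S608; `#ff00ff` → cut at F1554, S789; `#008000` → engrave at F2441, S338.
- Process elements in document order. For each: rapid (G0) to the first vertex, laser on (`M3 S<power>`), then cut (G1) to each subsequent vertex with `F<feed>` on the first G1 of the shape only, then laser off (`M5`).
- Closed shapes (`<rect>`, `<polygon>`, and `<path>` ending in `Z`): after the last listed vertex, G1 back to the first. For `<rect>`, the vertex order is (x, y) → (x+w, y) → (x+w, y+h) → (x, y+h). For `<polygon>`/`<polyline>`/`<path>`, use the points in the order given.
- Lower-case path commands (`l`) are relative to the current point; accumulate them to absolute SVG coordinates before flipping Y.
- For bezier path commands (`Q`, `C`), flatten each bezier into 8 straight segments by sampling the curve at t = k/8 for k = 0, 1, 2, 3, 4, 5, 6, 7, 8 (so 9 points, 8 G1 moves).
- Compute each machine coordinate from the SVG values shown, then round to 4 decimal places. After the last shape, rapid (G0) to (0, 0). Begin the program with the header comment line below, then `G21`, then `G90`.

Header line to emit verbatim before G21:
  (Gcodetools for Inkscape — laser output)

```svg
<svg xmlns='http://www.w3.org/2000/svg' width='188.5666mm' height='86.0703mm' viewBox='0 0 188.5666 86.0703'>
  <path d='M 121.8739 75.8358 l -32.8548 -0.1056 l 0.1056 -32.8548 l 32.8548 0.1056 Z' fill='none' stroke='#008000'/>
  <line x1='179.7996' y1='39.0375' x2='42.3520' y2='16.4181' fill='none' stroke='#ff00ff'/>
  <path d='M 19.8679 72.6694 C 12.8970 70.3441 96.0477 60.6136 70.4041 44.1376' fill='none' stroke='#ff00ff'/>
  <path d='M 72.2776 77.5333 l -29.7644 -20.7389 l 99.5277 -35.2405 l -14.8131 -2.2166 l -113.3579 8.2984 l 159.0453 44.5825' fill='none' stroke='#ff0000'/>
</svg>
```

1 u = 1 mm; y_m = 86.0703 − y.

[1] `<path>` regular polygon, #008000→engrave S338 F2441: (121.8739,10.2345) → (89.0191,10.3401) → (89.1247,43.1949) → (121.9795,43.0893) → (121.8739,10.2345) (closed)

[2] `<line>` line segment, #ff00ff→cut S789 F1554: (179.7996,47.0328) → (42.3520,69.6522)

[3] `<path>` cubic bezier, #ff00ff→cut S789 F1554: (19.8679,13.4009) → (21.0898,14.6187) → (28.4295,16.5230) → (39.5560,19.1061) → (52.1383,22.3603) → (63.8453,26.2777) → (72.3459,30.8508) → (75.3092,36.0717) → (70.4041,41.9327)

[4] `<path>` open polyline, #ff0000→score S608 F1437: (72.2776,8.5370) → (42.5132,29.2759) → (142.0409,64.5164) → (127.2278,66.7330) → (13.8699,58.4346) → (172.9152,13.8521)

(Gcodetools for Inkscape — laser output)
G21
G90
G0 X121.8739 Y10.2345
M3 S338
G1 X89.0191 Y10.3401 F2441
G1 X89.1247 Y43.1949
G1 X121.9795 Y43.0893
G1 X121.8739 Y10.2345
M5
G0 X179.7996 Y47.0328
M3 S789
G1 X42.3520 Y69.6522 F1554
M5
G0 X19.8679 Y13.4009
M3 S789
G1 X21.0898 Y14.6187 F1554
G1 X28.4295 Y16.5230
G1 X39.5560 Y19.1061
G1 X52.1383 Y22.3603
G1 X63.8453 Y26.2777
G1 X72.3459 Y30.8508
G1 X75.3092 Y36.0717
G1 X70.4041 Y41.9327
M5
G0 X72.2776 Y8.5370
M3 S608
G1 X42.5132 Y29.2759 F1437
G1 X142.0409 Y64.5164
G1 X127.2278 Y66.7330
G1 X13.8699 Y58.4346
G1 X172.9152 Y13.8521
M5
G0 X0.0000 Y0.0000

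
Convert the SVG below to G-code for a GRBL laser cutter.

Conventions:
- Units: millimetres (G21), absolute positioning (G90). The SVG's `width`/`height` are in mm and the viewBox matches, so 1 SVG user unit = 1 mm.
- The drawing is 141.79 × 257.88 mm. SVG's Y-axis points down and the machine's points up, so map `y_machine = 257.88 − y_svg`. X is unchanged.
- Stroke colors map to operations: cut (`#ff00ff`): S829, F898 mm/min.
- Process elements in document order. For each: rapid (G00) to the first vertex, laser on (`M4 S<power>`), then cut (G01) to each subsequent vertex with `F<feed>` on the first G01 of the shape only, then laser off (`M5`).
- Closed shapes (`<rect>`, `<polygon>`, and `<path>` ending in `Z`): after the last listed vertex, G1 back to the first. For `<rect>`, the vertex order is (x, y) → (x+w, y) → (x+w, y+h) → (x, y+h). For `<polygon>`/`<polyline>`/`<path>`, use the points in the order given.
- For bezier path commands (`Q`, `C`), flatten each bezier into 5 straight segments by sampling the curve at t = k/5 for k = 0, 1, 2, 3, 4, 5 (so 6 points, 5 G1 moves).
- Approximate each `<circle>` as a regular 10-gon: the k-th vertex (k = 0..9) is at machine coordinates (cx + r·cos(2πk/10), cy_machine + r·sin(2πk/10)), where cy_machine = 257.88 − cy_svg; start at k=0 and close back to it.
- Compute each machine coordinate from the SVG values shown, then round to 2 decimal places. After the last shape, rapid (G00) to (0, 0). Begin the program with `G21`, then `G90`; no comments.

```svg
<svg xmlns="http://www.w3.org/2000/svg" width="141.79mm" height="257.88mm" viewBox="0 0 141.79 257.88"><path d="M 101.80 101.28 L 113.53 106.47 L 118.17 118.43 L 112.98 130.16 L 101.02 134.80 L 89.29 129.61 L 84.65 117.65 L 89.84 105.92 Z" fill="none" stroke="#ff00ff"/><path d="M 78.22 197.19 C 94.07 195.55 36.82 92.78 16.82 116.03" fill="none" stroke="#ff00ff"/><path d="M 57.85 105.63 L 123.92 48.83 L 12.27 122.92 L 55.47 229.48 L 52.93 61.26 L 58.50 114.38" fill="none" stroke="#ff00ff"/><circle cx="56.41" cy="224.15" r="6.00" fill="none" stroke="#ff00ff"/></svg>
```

G21
G90
G00 X101.80 Y156.60
M4 S829
G01 X113.53 Y151.41 F898
G01 X118.17 Y139.45
G01 X112.98 Y127.72
G01 X101.02 Y123.08
G01 X89.29 Y128.27
G01 X84.65 Y140.23
G01 X89.84 Y151.96
G01 X101.80 Y156.60
M5
G00 X78.22 Y60.69
M4 S829
G01 X79.84 Y71.99 F898
G01 X69.21 Y96.66
G01 X51.64 Y123.80
G01 X32.41 Y142.49
G01 X16.82 Y141.85
M5
G00 X57.85 Y152.25
M4 S829
G01 X123.92 Y209.05 F898
G01 X12.27 Y134.96
G01 X55.47 Y28.40
G01 X52.93 Y196.62
G01 X58.50 Y143.50
M5
G00 X62.41 Y33.73
M4 S829
G01 X61.26 Y37.26 F898
G01 X58.26 Y39.44
G01 X54.56 Y39.44
G01 X51.56 Y37.26
G01 X50.41 Y33.73
G01 X51.56 Y30.20
G01 X54.56 Y28.02
G01 X58.26 Y28.02
G01 X61.26 Y30.20
G01 X62.41 Y33.73
M5
G00 X0.00 Y0.00

Since the viewBox matches the mm dimensions, user units are millimetres directly. The only transform is the Y-flip y_m = 257.88 − y_svg.

Shape 1 is a regular polygon drawn with `<path>`. Its stroke #ff00ff means cut at S829, F898. After flipping Y the toolpath is (101.80,156.60) → (113.53,151.41) → (118.17,139.45) → (112.98,127.72) → (101.02,123.08) → (89.29,128.27) → (84.65,140.23) → (89.84,151.96) → (101.80,156.60), returning to the start.

Shape 2 is a cubic bezier drawn with `<path>`. Its stroke #ff00ff means cut at S829, F898. After flipping Y the toolpath is (78.22,60.69) → (79.84,71.99) → (69.21,96.66) → (51.64,123.80) → (32.41,142.49) → (16.82,141.85).

Shape 3 is a open polyline drawn with `<path>`. Its stroke #ff00ff means cut at S829, F898. After flipping Y the toolpath is (57.85,152.25) → (123.92,209.05) → (12.27,134.96) → (55.47,28.40) → (52.93,196.62) → (58.50,143.50).

Shape 4 is a circle drawn with `<circle>`. Its stroke #ff00ff means cut at S829, F898. After flipping Y the toolpath is (62.41,33.73) → (61.26,37.26) → (58.26,39.44) → (54.56,39.44) → (51.56,37.26) → (50.41,33.73) → (51.56,30.20) → (54.56,28.02) → (58.26,28.02) → (61.26,30.20) → (62.41,33.73), returning to the start.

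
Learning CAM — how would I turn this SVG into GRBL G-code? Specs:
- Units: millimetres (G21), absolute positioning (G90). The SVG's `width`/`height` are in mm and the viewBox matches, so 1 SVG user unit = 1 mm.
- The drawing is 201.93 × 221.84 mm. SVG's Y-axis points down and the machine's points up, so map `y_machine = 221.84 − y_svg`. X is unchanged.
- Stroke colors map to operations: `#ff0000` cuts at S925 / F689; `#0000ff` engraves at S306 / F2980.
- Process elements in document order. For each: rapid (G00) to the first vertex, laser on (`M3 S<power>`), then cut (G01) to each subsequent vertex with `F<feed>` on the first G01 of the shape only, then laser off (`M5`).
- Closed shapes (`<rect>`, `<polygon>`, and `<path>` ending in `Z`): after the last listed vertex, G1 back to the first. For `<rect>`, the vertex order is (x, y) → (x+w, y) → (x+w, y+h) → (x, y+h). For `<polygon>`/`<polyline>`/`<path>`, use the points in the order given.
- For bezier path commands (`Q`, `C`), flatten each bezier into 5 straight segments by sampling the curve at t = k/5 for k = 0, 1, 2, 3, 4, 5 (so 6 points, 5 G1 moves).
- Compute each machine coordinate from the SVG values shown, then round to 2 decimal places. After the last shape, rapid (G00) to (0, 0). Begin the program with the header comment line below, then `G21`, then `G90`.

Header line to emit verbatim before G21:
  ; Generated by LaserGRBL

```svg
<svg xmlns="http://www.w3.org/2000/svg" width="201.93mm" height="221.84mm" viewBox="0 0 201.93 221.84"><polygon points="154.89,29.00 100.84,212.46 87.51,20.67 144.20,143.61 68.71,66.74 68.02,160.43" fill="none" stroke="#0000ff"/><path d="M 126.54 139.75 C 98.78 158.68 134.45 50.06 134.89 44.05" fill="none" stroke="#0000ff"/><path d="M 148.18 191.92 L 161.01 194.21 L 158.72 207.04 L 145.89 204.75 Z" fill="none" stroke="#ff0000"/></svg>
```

; Generated by LaserGRBL
G21
G90
G00 X154.89 Y192.84
M3 S306
G01 X100.84 Y9.38 F2980
G01 X87.51 Y201.17
G01 X144.20 Y78.23
G01 X68.71 Y155.10
G01 X68.02 Y61.41
G01 X154.89 Y192.84
M5
G00 X126.54 Y82.09
M3 S306
G01 X116.71 Y84.20 F2980
G01 X117.36 Y105.87
G01 X123.77 Y136.06
G01 X131.19 Y163.71
G01 X134.89 Y177.79
M5
G00 X148.18 Y29.92
M3 S925
G01 X161.01 Y27.63 F689
G01 X158.72 Y14.80
G01 X145.89 Y17.09
G01 X148.18 Y29.92
M5
G00 X0.00 Y0.00

viewBox `0 0 201.93 221.84` with mm width/height → 1 unit = 1 mm. Flip: y_m = 221.84 − y_svg.

**Shape 1** — `<polygon>` closed polygon, stroke `#0000ff` → engrave (S306, F2980). Machine vertices: (154.89,192.84) → (100.84,9.38) → (87.51,201.17) → (144.20,78.23) → (68.71,155.10) → (68.02,61.41) → (154.89,192.84). Closed: final G1 returns to the first vertex.

**Shape 2** — `<path>` cubic bezier, stroke `#0000ff` → engrave (S306, F2980). Control points (SVG): P0=(126.54,139.75), P1=(98.78,158.68), P2=(134.45,50.06), P3=(134.89,44.05); sampled at t=k/5. Machine vertices: (126.54,82.09) → (116.71,84.20) → (117.36,105.87) → (123.77,136.06) → (131.19,163.71) → (134.89,177.79). Open path.

**Shape 3** — `<path>` regular polygon, stroke `#ff0000` → cut (S925, F689). Machine vertices: (148.18,29.92) → (161.01,27.63) → (158.72,14.80) → (145.89,17.09) → (148.18,29.92). Closed: final G1 returns to the first vertex.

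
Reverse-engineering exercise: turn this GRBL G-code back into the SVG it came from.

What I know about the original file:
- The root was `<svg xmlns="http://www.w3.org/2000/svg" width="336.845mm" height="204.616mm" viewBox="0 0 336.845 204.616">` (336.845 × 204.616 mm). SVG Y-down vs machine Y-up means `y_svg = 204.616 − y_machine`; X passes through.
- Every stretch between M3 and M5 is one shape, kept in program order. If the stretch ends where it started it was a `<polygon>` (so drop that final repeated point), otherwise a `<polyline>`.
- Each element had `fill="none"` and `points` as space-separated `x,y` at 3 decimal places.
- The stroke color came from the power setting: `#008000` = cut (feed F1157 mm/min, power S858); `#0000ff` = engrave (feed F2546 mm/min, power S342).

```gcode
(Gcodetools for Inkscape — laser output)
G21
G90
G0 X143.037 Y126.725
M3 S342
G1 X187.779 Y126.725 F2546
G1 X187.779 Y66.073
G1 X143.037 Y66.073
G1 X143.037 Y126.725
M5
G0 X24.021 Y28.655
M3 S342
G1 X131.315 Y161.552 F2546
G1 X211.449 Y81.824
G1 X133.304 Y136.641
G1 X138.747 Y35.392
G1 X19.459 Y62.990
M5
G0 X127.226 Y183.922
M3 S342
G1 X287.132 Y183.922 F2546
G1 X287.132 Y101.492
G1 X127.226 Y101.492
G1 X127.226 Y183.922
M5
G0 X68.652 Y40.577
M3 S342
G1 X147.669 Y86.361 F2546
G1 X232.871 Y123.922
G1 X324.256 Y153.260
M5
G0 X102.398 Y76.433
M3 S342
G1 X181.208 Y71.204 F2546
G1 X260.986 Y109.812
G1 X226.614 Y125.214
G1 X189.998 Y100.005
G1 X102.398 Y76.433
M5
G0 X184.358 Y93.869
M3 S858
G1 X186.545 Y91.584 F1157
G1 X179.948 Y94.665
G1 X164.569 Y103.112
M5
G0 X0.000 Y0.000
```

<svg xmlns="http://www.w3.org/2000/svg" width="336.845mm" height="204.616mm" viewBox="0 0 336.845 204.616">
  <polygon points="143.037,77.891 187.779,77.891 187.779,138.543 143.037,138.543" fill="none" stroke="#0000ff"/>
  <polyline points="24.021,175.961 131.315,43.064 211.449,122.792 133.304,67.975 138.747,169.224 19.459,141.626" fill="none" stroke="#0000ff"/>
  <polygon points="127.226,20.694 287.132,20.694 287.132,103.124 127.226,103.124" fill="none" stroke="#0000ff"/>
  <polyline points="68.652,164.039 147.669,118.255 232.871,80.694 324.256,51.356" fill="none" stroke="#0000ff"/>
  <polygon points="102.398,128.183 181.208,133.412 260.986,94.804 226.614,79.402 189.998,104.611" fill="none" stroke="#0000ff"/>
  <polyline points="184.358,110.747 186.545,113.032 179.948,109.951 164.569,101.504" fill="none" stroke="#008000"/>
</svg>

Machine Y-up, SVG Y-down with viewBox height 204.616, so y_svg = 204.616 − y_machine; X carries over.

Run 1: S342 ⇒ engrave layer `#0000ff`. The run returns to its start, so emit a `<polygon>` with points (Y-flipped): 143.037,77.891 187.779,77.891 187.779,138.543 143.037,138.543.

Run 2: S342 ⇒ engrave layer `#0000ff`. The run is open, so emit a `<polyline>` with points (Y-flipped): 24.021,175.961 131.315,43.064 211.449,122.792 133.304,67.975 138.747,169.224 19.459,141.626.

Run 3: power S342 maps to stroke `#0000ff` (engrave). The run returns to its start, so emit a `<polygon>` with points (Y-flipped): 127.226,20.694 287.132,20.694 287.132,103.124 127.226,103.124.

Run 4: power S342 maps to stroke `#0000ff` (engrave). The run is open, so emit a `<polyline>` with points (Y-flipped): 68.652,164.039 147.669,118.255 232.871,80.694 324.256,51.356.

Run 5: the run's S342 means `#0000ff` (engrave). The run returns to its start, so emit a `<polygon>` with points (Y-flipped): 102.398,128.183 181.208,133.412 260.986,94.804 226.614,79.402 189.998,104.611.

Run 6: S858 ⇒ cut layer `#008000`. The run is open, so emit a `<polyline>` with points (Y-flipped): 184.358,110.747 186.545,113.032 179.948,109.951 164.569,101.504.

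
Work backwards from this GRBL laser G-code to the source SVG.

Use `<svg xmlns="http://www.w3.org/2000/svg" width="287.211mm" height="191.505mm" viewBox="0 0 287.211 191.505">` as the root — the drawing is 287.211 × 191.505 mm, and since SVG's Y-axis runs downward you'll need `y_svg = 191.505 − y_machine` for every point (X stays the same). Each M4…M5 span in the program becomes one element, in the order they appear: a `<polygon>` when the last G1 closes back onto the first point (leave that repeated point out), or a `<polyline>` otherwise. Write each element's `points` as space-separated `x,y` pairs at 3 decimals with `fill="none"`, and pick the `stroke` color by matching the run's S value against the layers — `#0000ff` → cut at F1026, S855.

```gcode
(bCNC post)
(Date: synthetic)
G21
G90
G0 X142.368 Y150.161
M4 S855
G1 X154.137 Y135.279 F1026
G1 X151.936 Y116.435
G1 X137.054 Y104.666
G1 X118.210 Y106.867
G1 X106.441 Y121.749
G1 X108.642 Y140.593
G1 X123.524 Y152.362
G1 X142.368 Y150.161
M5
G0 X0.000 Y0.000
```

<svg xmlns="http://www.w3.org/2000/svg" width="287.211mm" height="191.505mm" viewBox="0 0 287.211 191.505">
  <polygon points="142.368,41.344 154.137,56.226 151.936,75.070 137.054,86.839 118.210,84.638 106.441,69.756 108.642,50.912 123.524,39.143" fill="none" stroke="#0000ff"/>
</svg>

Each laser-on run becomes one SVG element. Flip Y back into SVG space with y_svg = 191.505 − y_machine. Every run uses S855, so all elements get stroke `#0000ff` (cut).

Run 1: The run returns to its start, so emit a `<polygon>` with points (Y-flipped): 142.368,41.344 154.137,56.226 151.936,75.070 137.054,86.839 118.210,84.638 106.441,69.756 108.642,50.912 123.524,39.143.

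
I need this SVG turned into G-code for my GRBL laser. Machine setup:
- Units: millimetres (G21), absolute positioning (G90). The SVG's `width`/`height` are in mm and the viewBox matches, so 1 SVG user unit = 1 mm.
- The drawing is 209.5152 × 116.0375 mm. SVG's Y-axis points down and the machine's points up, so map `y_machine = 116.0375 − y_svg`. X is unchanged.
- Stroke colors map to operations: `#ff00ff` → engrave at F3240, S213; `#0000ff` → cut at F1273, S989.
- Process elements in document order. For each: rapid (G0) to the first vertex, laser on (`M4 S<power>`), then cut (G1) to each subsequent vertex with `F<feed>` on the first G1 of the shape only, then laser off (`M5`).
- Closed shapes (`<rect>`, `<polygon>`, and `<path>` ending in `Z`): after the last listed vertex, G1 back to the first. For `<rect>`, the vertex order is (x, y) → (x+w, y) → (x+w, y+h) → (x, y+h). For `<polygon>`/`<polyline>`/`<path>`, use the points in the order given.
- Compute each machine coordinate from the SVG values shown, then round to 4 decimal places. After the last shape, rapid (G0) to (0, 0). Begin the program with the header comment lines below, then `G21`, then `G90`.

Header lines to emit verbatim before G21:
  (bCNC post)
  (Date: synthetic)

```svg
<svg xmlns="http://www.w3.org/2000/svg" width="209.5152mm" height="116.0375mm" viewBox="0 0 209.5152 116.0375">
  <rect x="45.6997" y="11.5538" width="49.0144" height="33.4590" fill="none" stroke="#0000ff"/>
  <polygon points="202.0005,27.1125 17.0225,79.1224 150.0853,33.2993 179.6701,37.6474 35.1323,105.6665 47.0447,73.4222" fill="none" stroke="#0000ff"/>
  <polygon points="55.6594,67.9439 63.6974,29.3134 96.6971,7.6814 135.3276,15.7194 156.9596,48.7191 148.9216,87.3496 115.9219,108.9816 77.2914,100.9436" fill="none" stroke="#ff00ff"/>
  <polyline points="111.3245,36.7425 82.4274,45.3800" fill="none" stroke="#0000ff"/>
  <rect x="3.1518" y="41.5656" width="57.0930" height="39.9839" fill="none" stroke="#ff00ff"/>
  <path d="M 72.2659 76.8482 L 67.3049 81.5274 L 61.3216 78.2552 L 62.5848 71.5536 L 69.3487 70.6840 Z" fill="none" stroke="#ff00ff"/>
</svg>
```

Since the viewBox matches the mm dimensions, user units are millimetres directly. The only transform is the Y-flip y_m = 116.0375 − y_svg.

Shape 1 is a rectangle drawn with `<rect>`. Its stroke #0000ff means cut at S989, F1273. After flipping Y the toolpath is (45.6997,104.4837) → (94.7141,104.4837) → (94.7141,71.0247) → (45.6997,71.0247) → (45.6997,104.4837), returning to the start.

Shape 2 is a closed polygon drawn with `<polygon>`. Its stroke #0000ff means cut at S989, F1273. After flipping Y the toolpath is (202.0005,88.9250) → (17.0225,36.9151) → (150.0853,82.7382) → (179.6701,78.3901) → (35.1323,10.3710) → (47.0447,42.6153) → (202.0005,88.9250), returning to the start.

Shape 3 is a regular polygon drawn with `<polygon>`. Its stroke #ff00ff means engrave at S213, F3240. After flipping Y the toolpath is (55.6594,48.0936) → (63.6974,86.7241) → (96.6971,108.3561) → (135.3276,100.3181) → (156.9596,67.3184) → (148.9216,28.6879) → (115.9219,7.0559) → (77.2914,15.0939) → (55.6594,48.0936), returning to the start.

Shape 4 is a line segment drawn with `<polyline>`. Its stroke #0000ff means cut at S989, F1273. After flipping Y the toolpath is (111.3245,79.2950) → (82.4274,70.6575).

Shape 5 is a rectangle drawn with `<rect>`. Its stroke #ff00ff means engrave at S213, F3240. After flipping Y the toolpath is (3.1518,74.4719) → (60.2448,74.4719) → (60.2448,34.4880) → (3.1518,34.4880) → (3.1518,74.4719), returning to the start.

Shape 6 is a regular polygon drawn with `<path>`. Its stroke #ff00ff means engrave at S213, F3240. After flipping Y the toolpath is (72.2659,39.1893) → (67.3049,34.5101) → (61.3216,37.7823) → (62.5848,44.4839) → (69.3487,45.3535) → (72.2659,39.1893), returning to the start.

(bCNC post)
(Date: synthetic)
G21
G90
G0 X45.6997 Y104.4837
M4 S989
G1 X94.7141 Y104.4837 F1273
G1 X94.7141 Y71.0247
G1 X45.6997 Y71.0247
G1 X45.6997 Y104.4837
M5
G0 X202.0005 Y88.9250
M4 S989
G1 X17.0225 Y36.9151 F1273
G1 X150.0853 Y82.7382
G1 X179.6701 Y78.3901
G1 X35.1323 Y10.3710
G1 X47.0447 Y42.6153
G1 X202.0005 Y88.9250
M5
G0 X55.6594 Y48.0936
M4 S213
G1 X63.6974 Y86.7241 F3240
G1 X96.6971 Y108.3561
G1 X135.3276 Y100.3181
G1 X156.9596 Y67.3184
G1 X148.9216 Y28.6879
G1 X115.9219 Y7.0559
G1 X77.2914 Y15.0939
G1 X55.6594 Y48.0936
M5
G0 X111.3245 Y79.2950
M4 S989
G1 X82.4274 Y70.6575 F1273
M5
G0 X3.1518 Y74.4719
M4 S213
G1 X60.2448 Y74.4719 F3240
G1 X60.2448 Y34.4880
G1 X3.1518 Y34.4880
G1 X3.1518 Y74.4719
M5
G0 X72.2659 Y39.1893
M4 S213
G1 X67.3049 Y34.5101 F3240
G1 X61.3216 Y37.7823
G1 X62.5848 Y44.4839
G1 X69.3487 Y45.3535
G1 X72.2659 Y39.1893
M5
G0 X0.0000 Y0.0000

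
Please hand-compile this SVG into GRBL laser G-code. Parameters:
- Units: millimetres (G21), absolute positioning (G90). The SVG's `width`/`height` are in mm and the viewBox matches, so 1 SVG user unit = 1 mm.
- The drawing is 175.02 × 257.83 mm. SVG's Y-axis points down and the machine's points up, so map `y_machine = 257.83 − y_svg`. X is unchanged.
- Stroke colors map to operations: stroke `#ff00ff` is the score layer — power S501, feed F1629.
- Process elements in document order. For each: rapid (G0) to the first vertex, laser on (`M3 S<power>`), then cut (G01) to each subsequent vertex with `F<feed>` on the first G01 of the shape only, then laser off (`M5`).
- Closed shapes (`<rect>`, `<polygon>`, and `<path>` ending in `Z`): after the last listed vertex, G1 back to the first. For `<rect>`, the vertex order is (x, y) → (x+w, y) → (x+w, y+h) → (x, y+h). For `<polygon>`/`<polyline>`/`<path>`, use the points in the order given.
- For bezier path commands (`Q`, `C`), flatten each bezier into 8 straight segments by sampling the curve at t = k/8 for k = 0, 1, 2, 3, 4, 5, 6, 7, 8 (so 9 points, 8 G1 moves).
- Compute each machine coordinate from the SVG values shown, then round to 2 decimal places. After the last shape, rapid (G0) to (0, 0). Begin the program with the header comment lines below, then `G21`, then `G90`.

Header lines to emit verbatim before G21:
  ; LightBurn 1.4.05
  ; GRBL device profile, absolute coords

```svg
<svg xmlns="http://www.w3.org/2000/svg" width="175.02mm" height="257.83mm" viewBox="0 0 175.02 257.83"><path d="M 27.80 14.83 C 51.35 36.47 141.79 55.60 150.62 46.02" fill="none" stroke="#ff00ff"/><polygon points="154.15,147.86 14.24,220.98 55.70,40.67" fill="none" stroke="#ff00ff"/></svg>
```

1 u = 1 mm; y_m = 257.83 − y.

[1] `<path>` cubic bezier, #ff00ff→score S501 F1629: (27.80,243.00) → (39.48,235.05) → (55.68,227.65) → (74.68,221.10) → (94.73,215.70) → (114.09,211.76) → (131.02,209.60) → (143.77,209.51) → (150.62,211.81)

[2] `<polygon>` closed polygon, #ff00ff→score S501 F1629: (154.15,109.97) → (14.24,36.85) → (55.70,217.16) → (154.15,109.97) (closed)

; LightBurn 1.4.05
; GRBL device profile, absolute coords
G21
G90
G0 X27.80 Y243.00
M3 S501
G01 X39.48 Y235.05 F1629
G01 X55.68 Y227.65
G01 X74.68 Y221.10
G01 X94.73 Y215.70
G01 X114.09 Y211.76
G01 X131.02 Y209.60
G01 X143.77 Y209.51
G01 X150.62 Y211.81
M5
G0 X154.15 Y109.97
M3 S501
G01 X14.24 Y36.85 F1629
G01 X55.70 Y217.16
G01 X154.15 Y109.97
M5
G0 X0.00 Y0.00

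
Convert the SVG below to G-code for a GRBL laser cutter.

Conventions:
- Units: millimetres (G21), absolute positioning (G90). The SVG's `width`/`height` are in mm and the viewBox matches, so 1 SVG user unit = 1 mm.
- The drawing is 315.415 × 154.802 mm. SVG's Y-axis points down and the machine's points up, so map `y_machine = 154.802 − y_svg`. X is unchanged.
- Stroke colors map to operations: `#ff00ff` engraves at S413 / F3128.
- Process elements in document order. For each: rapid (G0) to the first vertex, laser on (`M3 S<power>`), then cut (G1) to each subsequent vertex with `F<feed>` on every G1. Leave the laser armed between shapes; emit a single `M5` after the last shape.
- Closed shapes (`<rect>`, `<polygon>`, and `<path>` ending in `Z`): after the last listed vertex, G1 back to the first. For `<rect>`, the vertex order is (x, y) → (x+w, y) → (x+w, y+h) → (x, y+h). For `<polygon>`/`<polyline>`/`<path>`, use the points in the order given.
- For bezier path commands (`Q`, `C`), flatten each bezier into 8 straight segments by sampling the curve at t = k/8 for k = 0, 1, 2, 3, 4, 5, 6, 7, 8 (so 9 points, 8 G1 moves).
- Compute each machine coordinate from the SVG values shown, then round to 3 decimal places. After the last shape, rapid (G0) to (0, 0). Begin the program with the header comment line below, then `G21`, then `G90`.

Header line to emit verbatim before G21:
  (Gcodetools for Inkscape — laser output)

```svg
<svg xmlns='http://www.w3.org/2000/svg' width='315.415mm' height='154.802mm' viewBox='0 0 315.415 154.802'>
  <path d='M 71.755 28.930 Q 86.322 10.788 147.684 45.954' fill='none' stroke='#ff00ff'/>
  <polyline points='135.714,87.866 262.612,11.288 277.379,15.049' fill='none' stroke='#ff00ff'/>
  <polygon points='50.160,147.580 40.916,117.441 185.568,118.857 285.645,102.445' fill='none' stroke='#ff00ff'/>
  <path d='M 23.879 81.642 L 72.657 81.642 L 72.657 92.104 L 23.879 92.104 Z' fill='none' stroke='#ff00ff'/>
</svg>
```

1 u = 1 mm; y_m = 154.802 − y.

[1] `<path>` quadratic bezier, #ff00ff→engrave S413 F3128: (71.755,125.872) → (76.128,129.575) → (81.963,131.611) → (89.261,131.982) → (98.021,130.687) → (108.243,127.726) → (119.928,123.099) → (133.075,116.807) → (147.684,108.848)

[2] `<polyline>` open polyline, #ff00ff→engrave S413 F3128: (135.714,66.936) → (262.612,143.514) → (277.379,139.753)

[3] `<polygon>` closed polygon, #ff00ff→engrave S413 F3128: (50.160,7.222) → (40.916,37.361) → (185.568,35.945) → (285.645,52.357) → (50.160,7.222) (closed)

[4] `<path>` rectangle, #ff00ff→engrave S413 F3128: (23.879,73.160) → (72.657,73.160) → (72.657,62.698) → (23.879,62.698) → (23.879,73.160) (closed)

(Gcodetools for Inkscape — laser output)
G21
G90
G0 X71.755 Y125.872
M3 S413
G1 X76.128 Y129.575 F3128
G1 X81.963 Y131.611 F3128
G1 X89.261 Y131.982 F3128
G1 X98.021 Y130.687 F3128
G1 X108.243 Y127.726 F3128
G1 X119.928 Y123.099 F3128
G1 X133.075 Y116.807 F3128
G1 X147.684 Y108.848 F3128
G0 X135.714 Y66.936
M3 S413
G1 X262.612 Y143.514 F3128
G1 X277.379 Y139.753 F3128
G0 X50.160 Y7.222
M3 S413
G1 X40.916 Y37.361 F3128
G1 X185.568 Y35.945 F3128
G1 X285.645 Y52.357 F3128
G1 X50.160 Y7.222 F3128
G0 X23.879 Y73.160
M3 S413
G1 X72.657 Y73.160 F3128
G1 X72.657 Y62.698 F3128
G1 X23.879 Y62.698 F3128
G1 X23.879 Y73.160 F3128
M5
G0 X0.000 Y0.000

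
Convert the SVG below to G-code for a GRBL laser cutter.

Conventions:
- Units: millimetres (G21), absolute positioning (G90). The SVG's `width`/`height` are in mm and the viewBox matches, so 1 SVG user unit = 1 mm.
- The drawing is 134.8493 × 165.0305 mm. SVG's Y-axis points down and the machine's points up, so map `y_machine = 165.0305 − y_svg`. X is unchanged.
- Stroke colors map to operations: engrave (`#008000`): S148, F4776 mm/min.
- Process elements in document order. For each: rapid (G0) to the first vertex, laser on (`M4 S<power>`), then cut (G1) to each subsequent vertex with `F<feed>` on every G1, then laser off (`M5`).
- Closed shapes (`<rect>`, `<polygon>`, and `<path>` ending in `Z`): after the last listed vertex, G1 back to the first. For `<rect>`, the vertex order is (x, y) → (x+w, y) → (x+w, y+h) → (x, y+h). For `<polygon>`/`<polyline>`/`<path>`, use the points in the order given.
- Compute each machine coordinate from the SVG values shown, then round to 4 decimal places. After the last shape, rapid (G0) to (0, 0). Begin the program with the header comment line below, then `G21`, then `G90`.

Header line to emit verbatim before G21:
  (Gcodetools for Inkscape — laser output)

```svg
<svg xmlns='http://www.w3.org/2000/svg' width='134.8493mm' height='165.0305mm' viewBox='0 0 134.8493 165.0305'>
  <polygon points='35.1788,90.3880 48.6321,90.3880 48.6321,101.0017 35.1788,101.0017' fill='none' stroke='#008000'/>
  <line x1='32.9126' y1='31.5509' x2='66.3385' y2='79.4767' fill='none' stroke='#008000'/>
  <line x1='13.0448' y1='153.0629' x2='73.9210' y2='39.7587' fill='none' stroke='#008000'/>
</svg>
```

(Gcodetools for Inkscape — laser output)
G21
G90
G0 X35.1788 Y74.6425
M4 S148
G1 X48.6321 Y74.6425 F4776
G1 X48.6321 Y64.0288 F4776
G1 X35.1788 Y64.0288 F4776
G1 X35.1788 Y74.6425 F4776
M5
G0 X32.9126 Y133.4796
M4 S148
G1 X66.3385 Y85.5538 F4776
M5
G0 X13.0448 Y11.9676
M4 S148
G1 X73.9210 Y125.2718 F4776
M5
G0 X0.0000 Y0.0000

1 u = 1 mm; y_m = 165.0305 − y.

[1] `<polygon>` rectangle, #008000→engrave S148 F4776: (35.1788,74.6425) → (48.6321,74.6425) → (48.6321,64.0288) → (35.1788,64.0288) → (35.1788,74.6425) (closed)

[2] `<line>` line segment, #008000→engrave S148 F4776: (32.9126,133.4796) → (66.3385,85.5538)

[3] `<line>` line segment, #008000→engrave S148 F4776: (13.0448,11.9676) → (73.9210,125.2718)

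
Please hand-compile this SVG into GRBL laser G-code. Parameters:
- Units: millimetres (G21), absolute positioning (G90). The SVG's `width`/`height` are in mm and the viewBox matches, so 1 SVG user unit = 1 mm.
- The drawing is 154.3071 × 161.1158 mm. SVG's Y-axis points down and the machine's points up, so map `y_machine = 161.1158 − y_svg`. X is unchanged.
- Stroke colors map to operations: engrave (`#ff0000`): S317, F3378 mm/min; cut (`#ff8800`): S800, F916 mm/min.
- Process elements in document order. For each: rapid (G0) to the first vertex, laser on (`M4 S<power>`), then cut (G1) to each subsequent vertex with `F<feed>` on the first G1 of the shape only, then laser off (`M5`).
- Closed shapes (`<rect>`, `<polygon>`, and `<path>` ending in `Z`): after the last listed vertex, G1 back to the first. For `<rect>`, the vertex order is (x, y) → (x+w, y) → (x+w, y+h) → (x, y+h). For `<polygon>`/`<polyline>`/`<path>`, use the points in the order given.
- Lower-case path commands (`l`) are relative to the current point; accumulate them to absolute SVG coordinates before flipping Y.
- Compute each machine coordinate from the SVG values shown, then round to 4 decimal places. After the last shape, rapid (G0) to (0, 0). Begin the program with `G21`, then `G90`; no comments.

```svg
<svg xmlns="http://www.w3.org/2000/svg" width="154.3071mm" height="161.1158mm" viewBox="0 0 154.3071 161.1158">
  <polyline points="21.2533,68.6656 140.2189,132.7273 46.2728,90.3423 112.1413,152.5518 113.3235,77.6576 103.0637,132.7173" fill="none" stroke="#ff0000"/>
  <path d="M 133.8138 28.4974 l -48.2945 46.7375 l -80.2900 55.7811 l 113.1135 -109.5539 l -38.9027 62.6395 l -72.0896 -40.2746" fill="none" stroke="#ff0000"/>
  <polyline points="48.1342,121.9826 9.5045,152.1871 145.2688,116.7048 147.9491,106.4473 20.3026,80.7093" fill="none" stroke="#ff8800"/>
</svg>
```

Since the viewBox matches the mm dimensions, user units are millimetres directly. The only transform is the Y-flip y_m = 161.1158 − y_svg.

Shape 1 is a open polyline drawn with `<polyline>`. Its stroke #ff0000 means engrave at S317, F3378. After flipping Y the toolpath is (21.2533,92.4502) → (140.2189,28.3885) → (46.2728,70.7735) → (112.1413,8.5640) → (113.3235,83.4582) → (103.0637,28.3985).

Shape 2 is a open polyline drawn with `<path>`. Its stroke #ff0000 means engrave at S317, F3378. After flipping Y the toolpath is (133.8138,132.6184) → (85.5193,85.8809) → (5.2293,30.0998) → (118.3428,139.6537) → (79.4401,77.0142) → (7.3505,117.2888).

Shape 3 is a open polyline drawn with `<polyline>`. Its stroke #ff8800 means cut at S800, F916. After flipping Y the toolpath is (48.1342,39.1332) → (9.5045,8.9287) → (145.2688,44.4110) → (147.9491,54.6685) → (20.3026,80.4065).

G21
G90
G0 X21.2533 Y92.4502
M4 S317
G1 X140.2189 Y28.3885 F3378
G1 X46.2728 Y70.7735
G1 X112.1413 Y8.5640
G1 X113.3235 Y83.4582
G1 X103.0637 Y28.3985
M5
G0 X133.8138 Y132.6184
M4 S317
G1 X85.5193 Y85.8809 F3378
G1 X5.2293 Y30.0998
G1 X118.3428 Y139.6537
G1 X79.4401 Y77.0142
G1 X7.3505 Y117.2888
M5
G0 X48.1342 Y39.1332
M4 S800
G1 X9.5045 Y8.9287 F916
G1 X145.2688 Y44.4110
G1 X147.9491 Y54.6685
G1 X20.3026 Y80.4065
M5
G0 X0.0000 Y0.0000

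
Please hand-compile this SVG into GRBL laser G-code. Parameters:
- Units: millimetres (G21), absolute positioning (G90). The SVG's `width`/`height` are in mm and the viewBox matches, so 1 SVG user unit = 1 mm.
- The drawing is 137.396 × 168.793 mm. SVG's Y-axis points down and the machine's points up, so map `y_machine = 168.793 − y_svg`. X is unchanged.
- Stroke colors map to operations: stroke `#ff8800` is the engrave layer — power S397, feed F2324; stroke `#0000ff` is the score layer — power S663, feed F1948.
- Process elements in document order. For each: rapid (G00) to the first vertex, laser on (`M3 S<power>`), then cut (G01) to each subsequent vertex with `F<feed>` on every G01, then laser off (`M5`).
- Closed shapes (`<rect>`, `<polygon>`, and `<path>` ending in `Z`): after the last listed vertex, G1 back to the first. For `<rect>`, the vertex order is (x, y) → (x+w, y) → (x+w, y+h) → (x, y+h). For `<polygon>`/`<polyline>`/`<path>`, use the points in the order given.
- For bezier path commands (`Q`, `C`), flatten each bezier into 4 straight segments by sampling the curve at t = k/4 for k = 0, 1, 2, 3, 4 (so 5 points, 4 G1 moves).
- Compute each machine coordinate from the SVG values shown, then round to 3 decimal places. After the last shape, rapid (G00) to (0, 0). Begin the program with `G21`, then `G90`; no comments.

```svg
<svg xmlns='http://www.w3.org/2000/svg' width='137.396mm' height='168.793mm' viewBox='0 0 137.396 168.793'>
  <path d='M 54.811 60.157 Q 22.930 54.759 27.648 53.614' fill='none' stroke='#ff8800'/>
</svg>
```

G21
G90
G00 X54.811 Y108.636
M3 S397
G01 X41.158 Y111.069 F2324
G01 X32.080 Y112.971 F2324
G01 X27.576 Y114.341 F2324
G01 X27.648 Y115.179 F2324
M5
G00 X0.000 Y0.000

Since the viewBox matches the mm dimensions, user units are millimetres directly. The only transform is the Y-flip y_m = 168.793 − y_svg.

Shape 1 is a quadratic bezier drawn with `<path>`. Its stroke #ff8800 means engrave at S397, F2324. After flipping Y the toolpath is (54.811,108.636) → (41.158,111.069) → (32.080,112.971) → (27.576,114.341) → (27.648,115.179).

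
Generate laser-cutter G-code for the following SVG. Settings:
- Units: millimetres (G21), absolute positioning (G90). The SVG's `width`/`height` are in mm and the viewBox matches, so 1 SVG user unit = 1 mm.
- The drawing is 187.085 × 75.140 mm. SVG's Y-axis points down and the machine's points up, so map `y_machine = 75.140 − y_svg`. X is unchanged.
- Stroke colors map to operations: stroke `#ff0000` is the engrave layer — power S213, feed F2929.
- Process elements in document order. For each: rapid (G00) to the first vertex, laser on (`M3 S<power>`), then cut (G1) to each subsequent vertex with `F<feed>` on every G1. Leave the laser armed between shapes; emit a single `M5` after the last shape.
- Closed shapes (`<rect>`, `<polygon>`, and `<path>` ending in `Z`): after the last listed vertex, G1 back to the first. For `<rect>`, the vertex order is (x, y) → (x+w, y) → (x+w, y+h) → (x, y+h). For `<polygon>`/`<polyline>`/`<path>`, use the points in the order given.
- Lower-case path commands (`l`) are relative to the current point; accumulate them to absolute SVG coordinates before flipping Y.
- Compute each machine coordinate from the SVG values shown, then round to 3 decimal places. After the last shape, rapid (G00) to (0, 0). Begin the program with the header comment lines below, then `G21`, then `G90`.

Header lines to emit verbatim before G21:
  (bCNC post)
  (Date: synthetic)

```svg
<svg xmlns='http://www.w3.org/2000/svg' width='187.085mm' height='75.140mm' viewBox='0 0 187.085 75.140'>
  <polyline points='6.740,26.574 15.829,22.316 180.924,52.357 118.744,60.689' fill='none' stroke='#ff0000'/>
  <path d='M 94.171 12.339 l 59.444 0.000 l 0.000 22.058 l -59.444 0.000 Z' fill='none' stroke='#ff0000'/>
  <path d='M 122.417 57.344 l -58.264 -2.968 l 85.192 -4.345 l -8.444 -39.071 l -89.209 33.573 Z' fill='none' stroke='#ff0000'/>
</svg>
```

(bCNC post)
(Date: synthetic)
G21
G90
G00 X6.740 Y48.566
M3 S213
G1 X15.829 Y52.824 F2929
G1 X180.924 Y22.783 F2929
G1 X118.744 Y14.451 F2929
G00 X94.171 Y62.801
M3 S213
G1 X153.615 Y62.801 F2929
G1 X153.615 Y40.743 F2929
G1 X94.171 Y40.743 F2929
G1 X94.171 Y62.801 F2929
G00 X122.417 Y17.796
M3 S213
G1 X64.153 Y20.764 F2929
G1 X149.345 Y25.109 F2929
G1 X140.901 Y64.180 F2929
G1 X51.692 Y30.607 F2929
G1 X122.417 Y17.796 F2929
M5
G00 X0.000 Y0.000

1 u = 1 mm; y_m = 75.140 − y.

[1] `<polyline>` open polyline, #ff0000→engrave S213 F2929: (6.740,48.566) → (15.829,52.824) → (180.924,22.783) → (118.744,14.451)

[2] `<path>` rectangle, #ff0000→engrave S213 F2929: (94.171,62.801) → (153.615,62.801) → (153.615,40.743) → (94.171,40.743) → (94.171,62.801) (closed)

[3] `<path>` closed polygon, #ff0000→engrave S213 F2929: (122.417,17.796) → (64.153,20.764) → (149.345,25.109) → (140.901,64.180) → (51.692,30.607) → (122.417,17.796) (closed)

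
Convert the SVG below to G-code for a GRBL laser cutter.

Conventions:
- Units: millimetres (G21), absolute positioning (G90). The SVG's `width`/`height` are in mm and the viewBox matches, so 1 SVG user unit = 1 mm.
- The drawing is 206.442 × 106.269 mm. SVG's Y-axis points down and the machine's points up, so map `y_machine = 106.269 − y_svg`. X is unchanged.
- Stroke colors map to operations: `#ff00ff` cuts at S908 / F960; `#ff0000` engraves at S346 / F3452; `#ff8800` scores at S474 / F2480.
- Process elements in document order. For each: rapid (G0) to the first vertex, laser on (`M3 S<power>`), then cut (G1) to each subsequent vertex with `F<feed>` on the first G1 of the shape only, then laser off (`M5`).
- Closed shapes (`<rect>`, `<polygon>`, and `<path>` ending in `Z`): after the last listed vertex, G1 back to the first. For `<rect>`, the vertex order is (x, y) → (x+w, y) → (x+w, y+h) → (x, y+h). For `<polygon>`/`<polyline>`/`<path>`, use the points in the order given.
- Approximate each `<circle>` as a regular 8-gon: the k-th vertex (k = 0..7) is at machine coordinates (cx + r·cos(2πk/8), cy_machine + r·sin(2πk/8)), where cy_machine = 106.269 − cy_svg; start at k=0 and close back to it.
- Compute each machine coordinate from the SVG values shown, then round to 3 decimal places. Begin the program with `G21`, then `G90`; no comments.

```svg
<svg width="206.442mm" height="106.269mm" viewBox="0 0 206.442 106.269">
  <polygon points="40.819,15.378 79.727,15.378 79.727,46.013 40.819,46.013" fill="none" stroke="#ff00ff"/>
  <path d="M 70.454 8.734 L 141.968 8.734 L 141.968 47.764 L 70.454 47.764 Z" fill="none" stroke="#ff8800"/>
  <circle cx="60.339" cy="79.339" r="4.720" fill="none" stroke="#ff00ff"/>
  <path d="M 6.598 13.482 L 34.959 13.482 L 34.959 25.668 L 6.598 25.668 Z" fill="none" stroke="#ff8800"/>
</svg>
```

G21
G90
G0 X40.819 Y90.891
M3 S908
G1 X79.727 Y90.891 F960
G1 X79.727 Y60.256
G1 X40.819 Y60.256
G1 X40.819 Y90.891
M5
G0 X70.454 Y97.535
M3 S474
G1 X141.968 Y97.535 F2480
G1 X141.968 Y58.505
G1 X70.454 Y58.505
G1 X70.454 Y97.535
M5
G0 X65.059 Y26.930
M3 S908
G1 X63.677 Y30.268 F960
G1 X60.339 Y31.650
G1 X57.001 Y30.268
G1 X55.619 Y26.930
G1 X57.001 Y23.592
G1 X60.339 Y22.210
G1 X63.677 Y23.592
G1 X65.059 Y26.930
M5
G0 X6.598 Y92.787
M3 S474
G1 X34.959 Y92.787 F2480
G1 X34.959 Y80.601
G1 X6.598 Y80.601
G1 X6.598 Y92.787
M5

1 u = 1 mm; y_m = 106.269 − y.

[1] `<polygon>` rectangle, #ff00ff→cut S908 F960: (40.819,90.891) → (79.727,90.891) → (79.727,60.256) → (40.819,60.256) → (40.819,90.891) (closed)

[2] `<path>` rectangle, #ff8800→score S474 F2480: (70.454,97.535) → (141.968,97.535) → (141.968,58.505) → (70.454,58.505) → (70.454,97.535) (closed)

[3] `<circle>` circle, #ff00ff→cut S908 F960: (65.059,26.930) → (63.677,30.268) → (60.339,31.650) → (57.001,30.268) → (55.619,26.930) → (57.001,23.592) → (60.339,22.210) → (63.677,23.592) → (65.059,26.930) (closed)

[4] `<path>` rectangle, #ff8800→score S474 F2480: (6.598,92.787) → (34.959,92.787) → (34.959,80.601) → (6.598,80.601) → (6.598,92.787) (closed)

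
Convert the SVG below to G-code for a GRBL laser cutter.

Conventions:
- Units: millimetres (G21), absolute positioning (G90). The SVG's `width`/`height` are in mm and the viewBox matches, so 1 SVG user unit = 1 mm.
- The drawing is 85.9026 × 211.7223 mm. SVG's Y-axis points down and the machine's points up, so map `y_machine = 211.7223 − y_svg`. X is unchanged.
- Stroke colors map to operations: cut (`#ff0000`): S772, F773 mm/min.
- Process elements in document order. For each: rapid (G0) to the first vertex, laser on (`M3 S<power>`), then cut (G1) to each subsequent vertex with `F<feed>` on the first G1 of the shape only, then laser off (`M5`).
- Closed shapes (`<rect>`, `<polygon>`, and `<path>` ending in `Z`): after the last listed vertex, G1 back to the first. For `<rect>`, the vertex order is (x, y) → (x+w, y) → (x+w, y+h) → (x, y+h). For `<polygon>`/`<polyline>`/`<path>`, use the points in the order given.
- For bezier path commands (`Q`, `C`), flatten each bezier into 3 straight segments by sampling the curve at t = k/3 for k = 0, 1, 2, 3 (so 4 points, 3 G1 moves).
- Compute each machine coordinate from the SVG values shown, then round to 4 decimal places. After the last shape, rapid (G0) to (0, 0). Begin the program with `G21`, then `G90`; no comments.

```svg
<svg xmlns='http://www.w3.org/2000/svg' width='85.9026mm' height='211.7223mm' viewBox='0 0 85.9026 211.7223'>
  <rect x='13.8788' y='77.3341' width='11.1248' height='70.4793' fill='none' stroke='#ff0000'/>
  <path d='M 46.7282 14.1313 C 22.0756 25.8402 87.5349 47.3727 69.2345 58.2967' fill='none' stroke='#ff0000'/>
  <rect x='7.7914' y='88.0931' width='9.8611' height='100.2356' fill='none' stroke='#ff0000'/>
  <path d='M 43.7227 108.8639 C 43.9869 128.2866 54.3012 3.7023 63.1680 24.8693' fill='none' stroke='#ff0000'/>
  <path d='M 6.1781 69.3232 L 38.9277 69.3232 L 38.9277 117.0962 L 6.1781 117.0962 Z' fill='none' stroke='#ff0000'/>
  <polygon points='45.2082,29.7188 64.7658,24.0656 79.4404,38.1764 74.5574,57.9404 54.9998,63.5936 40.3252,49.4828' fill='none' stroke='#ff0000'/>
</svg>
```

G21
G90
G0 X13.8788 Y134.3882
M3 S772
G1 X25.0036 Y134.3882 F773
G1 X25.0036 Y63.9089
G1 X13.8788 Y63.9089
G1 X13.8788 Y134.3882
M5
G0 X46.7282 Y197.5910
M3 S772
G1 X45.6732 Y183.3643 F773
G1 X66.0547 Y167.1290
G1 X69.2345 Y153.4256
M5
G0 X7.7914 Y123.6292
M3 S772
G1 X17.6525 Y123.6292 F773
G1 X17.6525 Y23.3936
G1 X7.7914 Y23.3936
G1 X7.7914 Y123.6292
M5
G0 X43.7227 Y102.8584
M3 S772
G1 X46.9111 Y120.7062 F773
G1 X54.2445 Y170.1680
G1 X63.1680 Y186.8530
M5
G0 X6.1781 Y142.3991
M3 S772
G1 X38.9277 Y142.3991 F773
G1 X38.9277 Y94.6261
G1 X6.1781 Y94.6261
G1 X6.1781 Y142.3991
M5
G0 X45.2082 Y182.0035
M3 S772
G1 X64.7658 Y187.6567 F773
G1 X79.4404 Y173.5459
G1 X74.5574 Y153.7819
G1 X54.9998 Y148.1287
G1 X40.3252 Y162.2395
G1 X45.2082 Y182.0035
M5
G0 X0.0000 Y0.0000

1 u = 1 mm; y_m = 211.7223 − y.

[1] `<rect>` rectangle, #ff0000→cut S772 F773: (13.8788,134.3882) → (25.0036,134.3882) → (25.0036,63.9089) → (13.8788,63.9089) → (13.8788,134.3882) (closed)

[2] `<path>` cubic bezier, #ff0000→cut S772 F773: (46.7282,197.5910) → (45.6732,183.3643) → (66.0547,167.1290) → (69.2345,153.4256)

[3] `<rect>` rectangle, #ff0000→cut S772 F773: (7.7914,123.6292) → (17.6525,123.6292) → (17.6525,23.3936) → (7.7914,23.3936) → (7.7914,123.6292) (closed)

[4] `<path>` cubic bezier, #ff0000→cut S772 F773: (43.7227,102.8584) → (46.9111,120.7062) → (54.2445,170.1680) → (63.1680,186.8530)

[5] `<path>` rectangle, #ff0000→cut S772 F773: (6.1781,142.3991) → (38.9277,142.3991) → (38.9277,94.6261) → (6.1781,94.6261) → (6.1781,142.3991) (closed)

[6] `<polygon>` regular polygon, #ff0000→cut S772 F773: (45.2082,182.0035) → (64.7658,187.6567) → (79.4404,173.5459) → (74.5574,153.7819) → (54.9998,148.1287) → (40.3252,162.2395) → (45.2082,182.0035) (closed)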